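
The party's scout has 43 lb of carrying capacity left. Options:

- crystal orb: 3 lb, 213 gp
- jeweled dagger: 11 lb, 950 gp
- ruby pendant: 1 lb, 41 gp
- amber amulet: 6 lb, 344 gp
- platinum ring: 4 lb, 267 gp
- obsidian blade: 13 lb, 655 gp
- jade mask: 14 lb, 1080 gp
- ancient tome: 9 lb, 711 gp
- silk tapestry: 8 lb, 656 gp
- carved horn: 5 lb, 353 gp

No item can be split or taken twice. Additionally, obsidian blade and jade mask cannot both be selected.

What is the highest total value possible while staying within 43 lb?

The ratio ordering already packs tightly: jeweled dagger + ruby pendant + jade mask + ancient tome + silk tapestry, 43 lb, 3438.
The closest alternative, jeweled dagger + jade mask + ancient tome + silk tapestry, reaches only 3397.

3438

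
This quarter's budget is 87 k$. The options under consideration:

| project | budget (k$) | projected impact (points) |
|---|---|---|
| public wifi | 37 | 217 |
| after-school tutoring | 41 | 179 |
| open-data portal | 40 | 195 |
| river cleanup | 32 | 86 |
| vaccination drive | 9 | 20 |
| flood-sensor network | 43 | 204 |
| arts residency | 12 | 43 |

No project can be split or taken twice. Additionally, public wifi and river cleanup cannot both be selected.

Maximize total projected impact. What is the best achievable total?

Public wifi + open-data portal + vaccination drive uses 86 of the 87 k$ and totals 432.
No other feasible combination exceeds 432.

432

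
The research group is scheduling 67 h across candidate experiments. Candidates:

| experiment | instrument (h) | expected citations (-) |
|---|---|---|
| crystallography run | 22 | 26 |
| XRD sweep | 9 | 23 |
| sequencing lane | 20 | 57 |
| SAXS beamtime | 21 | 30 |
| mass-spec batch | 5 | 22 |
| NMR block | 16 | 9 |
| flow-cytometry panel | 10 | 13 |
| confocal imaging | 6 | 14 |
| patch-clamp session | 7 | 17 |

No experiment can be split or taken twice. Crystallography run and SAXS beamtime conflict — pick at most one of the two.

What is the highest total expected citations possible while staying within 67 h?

149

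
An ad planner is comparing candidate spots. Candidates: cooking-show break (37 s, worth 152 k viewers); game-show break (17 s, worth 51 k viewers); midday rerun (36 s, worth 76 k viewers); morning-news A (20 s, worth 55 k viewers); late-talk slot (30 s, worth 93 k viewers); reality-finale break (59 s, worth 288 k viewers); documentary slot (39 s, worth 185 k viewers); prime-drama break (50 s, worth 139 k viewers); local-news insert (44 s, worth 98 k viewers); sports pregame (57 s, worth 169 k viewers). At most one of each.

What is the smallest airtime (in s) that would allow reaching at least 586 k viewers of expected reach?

135

Need the lightest bundle worth ≥ 586.
cooking-show break + reality-finale break + documentary slot: 625 expected reach at 135 s.
Any bundle with less than 135 s falls short of 586.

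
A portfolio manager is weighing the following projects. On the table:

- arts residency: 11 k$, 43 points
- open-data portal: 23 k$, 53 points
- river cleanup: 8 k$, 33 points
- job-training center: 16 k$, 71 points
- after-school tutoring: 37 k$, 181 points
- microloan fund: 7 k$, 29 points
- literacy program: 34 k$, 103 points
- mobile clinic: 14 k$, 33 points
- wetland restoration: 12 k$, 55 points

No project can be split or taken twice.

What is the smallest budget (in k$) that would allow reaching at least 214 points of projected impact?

45

Look for the lowest-budget combination reaching 214.
Taking river cleanup + after-school tutoring gives 214 (≥ 214) for 45 k$.
No combination under 45 k$ hits 214.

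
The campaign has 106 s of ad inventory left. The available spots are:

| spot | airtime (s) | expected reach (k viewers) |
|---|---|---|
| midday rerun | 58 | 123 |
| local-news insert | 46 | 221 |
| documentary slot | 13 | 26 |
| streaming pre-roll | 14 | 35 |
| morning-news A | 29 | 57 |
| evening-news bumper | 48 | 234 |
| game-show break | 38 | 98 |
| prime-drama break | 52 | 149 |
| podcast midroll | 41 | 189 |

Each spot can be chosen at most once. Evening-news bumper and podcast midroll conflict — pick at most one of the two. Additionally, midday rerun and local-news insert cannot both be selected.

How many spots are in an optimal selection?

2

Best achievable expected reach is 455.
One optimal bundle: local-news insert + evening-news bumper (94 s).
Every optimal selection uses 2 spots.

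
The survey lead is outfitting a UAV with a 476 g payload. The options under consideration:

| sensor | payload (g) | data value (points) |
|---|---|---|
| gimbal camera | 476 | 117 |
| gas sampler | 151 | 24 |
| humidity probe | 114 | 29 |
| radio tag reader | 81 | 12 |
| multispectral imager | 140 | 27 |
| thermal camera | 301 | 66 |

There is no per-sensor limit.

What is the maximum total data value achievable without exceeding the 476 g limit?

A density-first pass picks 4×humidity probe — 116 at 456 g.
The 456 g tied up in 4×humidity probe is better spent on gimbal camera — total rises to 117 (476 g).

117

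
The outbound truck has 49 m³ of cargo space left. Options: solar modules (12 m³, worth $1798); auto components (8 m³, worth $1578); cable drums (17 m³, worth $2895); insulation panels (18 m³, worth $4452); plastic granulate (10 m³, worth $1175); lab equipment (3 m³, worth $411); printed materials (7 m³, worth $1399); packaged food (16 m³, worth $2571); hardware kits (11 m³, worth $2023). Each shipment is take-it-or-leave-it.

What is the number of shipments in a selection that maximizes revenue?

The maximum revenue within 49 m³ is 10000.
One optimal bundle: auto components + insulation panels + printed materials + packaged food (49 m³).
Any selection reaching 10000 contains exactly 4 shipments.

4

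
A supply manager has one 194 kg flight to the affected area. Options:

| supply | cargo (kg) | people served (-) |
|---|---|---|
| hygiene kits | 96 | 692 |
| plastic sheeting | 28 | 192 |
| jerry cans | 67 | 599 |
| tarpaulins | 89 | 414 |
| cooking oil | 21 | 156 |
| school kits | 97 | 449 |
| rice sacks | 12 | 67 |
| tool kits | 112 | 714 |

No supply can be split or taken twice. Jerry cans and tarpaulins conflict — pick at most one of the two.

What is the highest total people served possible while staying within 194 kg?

1483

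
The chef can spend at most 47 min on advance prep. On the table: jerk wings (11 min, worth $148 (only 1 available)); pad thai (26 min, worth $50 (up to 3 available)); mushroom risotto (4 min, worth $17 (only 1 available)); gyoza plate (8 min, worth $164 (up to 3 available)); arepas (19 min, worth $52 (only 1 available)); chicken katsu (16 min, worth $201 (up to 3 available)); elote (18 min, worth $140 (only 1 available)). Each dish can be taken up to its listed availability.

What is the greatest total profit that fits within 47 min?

710

Taking the top-ratio dishes first gives jerk wings + mushroom risotto + 3×gyoza plate for 657 (39 min).
Dropping jerk wings frees 11 min; slotting in chicken katsu (16 min) lifts the total to 710 at 44 min.
That's the maximum — no swap from here does better than 710.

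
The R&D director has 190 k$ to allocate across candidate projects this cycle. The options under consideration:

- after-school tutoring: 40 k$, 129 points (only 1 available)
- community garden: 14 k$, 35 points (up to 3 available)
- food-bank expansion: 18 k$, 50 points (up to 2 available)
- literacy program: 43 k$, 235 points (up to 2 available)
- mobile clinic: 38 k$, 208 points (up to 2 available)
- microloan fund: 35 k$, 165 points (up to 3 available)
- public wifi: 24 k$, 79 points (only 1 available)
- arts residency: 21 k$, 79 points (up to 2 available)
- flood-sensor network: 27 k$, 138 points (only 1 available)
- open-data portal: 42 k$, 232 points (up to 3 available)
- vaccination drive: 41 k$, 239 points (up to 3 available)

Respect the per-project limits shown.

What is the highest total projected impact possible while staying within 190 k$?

Greedy by ratio would take arts residency + open-data portal + 3×vaccination drive: 186 k$ used, total 1028.
Replace arts residency and open-data portal with mobile clinic + flood-sensor network: the trade gains 35 net, giving 1063 at 188 k$.
That's the maximum — no swap from here does better than 1063.

1063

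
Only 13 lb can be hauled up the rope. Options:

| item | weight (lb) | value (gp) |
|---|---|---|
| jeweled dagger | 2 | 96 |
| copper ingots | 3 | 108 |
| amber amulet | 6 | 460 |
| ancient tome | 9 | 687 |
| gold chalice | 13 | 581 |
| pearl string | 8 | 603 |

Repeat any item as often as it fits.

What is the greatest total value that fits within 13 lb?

920

2×amber amulet uses 12 of the 13 lb and totals 920.
That's the maximum — no swap from here does better than 920.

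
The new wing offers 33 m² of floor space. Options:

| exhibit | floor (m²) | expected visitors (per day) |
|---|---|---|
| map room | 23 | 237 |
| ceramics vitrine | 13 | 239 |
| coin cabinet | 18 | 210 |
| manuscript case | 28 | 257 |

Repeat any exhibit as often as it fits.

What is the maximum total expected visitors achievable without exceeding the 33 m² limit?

Best packing: 2×ceramics vitrine — 26 m², 478 total.

478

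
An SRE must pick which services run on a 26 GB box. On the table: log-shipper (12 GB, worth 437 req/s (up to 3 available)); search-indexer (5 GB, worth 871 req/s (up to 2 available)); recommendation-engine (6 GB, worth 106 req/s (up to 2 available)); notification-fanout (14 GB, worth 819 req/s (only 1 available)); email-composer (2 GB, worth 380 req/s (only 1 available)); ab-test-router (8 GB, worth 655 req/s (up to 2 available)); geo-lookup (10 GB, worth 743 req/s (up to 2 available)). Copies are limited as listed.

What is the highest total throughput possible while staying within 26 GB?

A density-first pass picks 2×search-indexer + recommendation-engine + email-composer + ab-test-router — 2883 at 26 GB.
The 8 GB tied up in recommendation-engine and email-composer is better spent on ab-test-router — total rises to 3052 (26 GB).
No other feasible combination exceeds 3052.

3052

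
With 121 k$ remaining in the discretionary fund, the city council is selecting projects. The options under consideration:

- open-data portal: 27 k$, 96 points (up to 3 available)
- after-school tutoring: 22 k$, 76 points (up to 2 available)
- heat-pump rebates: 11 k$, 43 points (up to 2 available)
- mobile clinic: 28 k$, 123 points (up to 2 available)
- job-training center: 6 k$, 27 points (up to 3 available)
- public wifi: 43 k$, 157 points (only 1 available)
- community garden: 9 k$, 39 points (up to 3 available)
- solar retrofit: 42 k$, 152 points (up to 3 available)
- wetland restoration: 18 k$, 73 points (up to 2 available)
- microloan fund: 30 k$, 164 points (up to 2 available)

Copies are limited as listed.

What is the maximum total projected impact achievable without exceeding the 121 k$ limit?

595

Ranking by ratio (projected impact/k$): microloan fund 5.47, job-training center 4.50, mobile clinic 4.39.
The ratio heuristic lands on mobile clinic + 3×job-training center + community garden + 2×microloan fund (571) but leaves 6 k$ idle.
Dropping 2×job-training center frees 12 k$; slotting in 2×community garden (18 k$) lifts the total to 595 at 121 k$.
Every other selection either busts 121 k$ or exceeds an availability limit or fails to beat 595.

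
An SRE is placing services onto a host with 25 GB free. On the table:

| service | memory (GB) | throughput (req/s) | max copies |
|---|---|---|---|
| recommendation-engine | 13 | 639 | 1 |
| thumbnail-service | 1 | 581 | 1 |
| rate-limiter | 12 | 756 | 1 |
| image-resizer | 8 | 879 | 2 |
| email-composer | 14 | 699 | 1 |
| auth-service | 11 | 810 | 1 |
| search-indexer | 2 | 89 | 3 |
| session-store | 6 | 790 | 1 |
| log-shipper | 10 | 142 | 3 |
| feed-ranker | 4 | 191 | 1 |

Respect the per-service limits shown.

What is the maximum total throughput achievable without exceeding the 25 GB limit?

3218

Ranking by ratio (throughput/GB): thumbnail-service 581.00, session-store 131.67, image-resizer 109.88.
Best packing: thumbnail-service + 2×image-resizer + search-indexer + session-store — 25 GB, 3218 total.
No other feasible combination exceeds 3218.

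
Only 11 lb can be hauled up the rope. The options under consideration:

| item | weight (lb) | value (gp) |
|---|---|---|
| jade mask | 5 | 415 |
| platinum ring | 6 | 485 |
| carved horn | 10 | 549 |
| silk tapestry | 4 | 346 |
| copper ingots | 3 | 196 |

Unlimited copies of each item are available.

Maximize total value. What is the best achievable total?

Ranking by ratio (value/lb): silk tapestry 86.50, jade mask 83.00, platinum ring 80.83.
Taking the top-ratio items first gives 2×silk tapestry + copper ingots for 888 (11 lb).
Replace 2×silk tapestry and copper ingots with jade mask + platinum ring: the trade gains 12 net, giving 900 at 11 lb.
That's the maximum — no swap from here does better than 900.

900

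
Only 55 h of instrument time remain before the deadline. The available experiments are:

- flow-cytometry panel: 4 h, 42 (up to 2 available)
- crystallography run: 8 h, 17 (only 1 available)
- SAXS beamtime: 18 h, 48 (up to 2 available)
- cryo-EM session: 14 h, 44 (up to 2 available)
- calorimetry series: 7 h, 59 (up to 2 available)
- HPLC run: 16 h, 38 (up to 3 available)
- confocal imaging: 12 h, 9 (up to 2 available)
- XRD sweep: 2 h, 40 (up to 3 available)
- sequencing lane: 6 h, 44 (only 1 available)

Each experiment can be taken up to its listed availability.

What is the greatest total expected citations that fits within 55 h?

414

Greedy by ratio would take 2×flow-cytometry panel + cryo-EM session + 2×calorimetry series + 3×XRD sweep + sequencing lane: 48 h used, total 410.
The 14 h tied up in cryo-EM session is better spent on SAXS beamtime — total rises to 414 (52 h).
Every other selection either busts 55 h or exceeds an availability limit or fails to beat 414.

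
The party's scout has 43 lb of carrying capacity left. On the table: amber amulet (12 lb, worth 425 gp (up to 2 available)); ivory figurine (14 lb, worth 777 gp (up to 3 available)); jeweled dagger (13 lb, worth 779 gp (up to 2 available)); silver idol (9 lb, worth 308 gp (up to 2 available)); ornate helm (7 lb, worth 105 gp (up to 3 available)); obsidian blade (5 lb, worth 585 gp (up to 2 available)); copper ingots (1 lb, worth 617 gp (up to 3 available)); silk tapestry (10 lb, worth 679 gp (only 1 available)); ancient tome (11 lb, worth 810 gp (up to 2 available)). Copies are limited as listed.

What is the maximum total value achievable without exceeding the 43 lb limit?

Taking the top-ratio items first gives ornate helm + 2×obsidian blade + 3×copper ingots + 2×ancient tome for 4746 (42 lb).
Dropping ornate helm and obsidian blade frees 12 lb; slotting in jeweled dagger (13 lb) lifts the total to 4835 at 43 lb.
Nothing else within 43 lb beats 4835.

4835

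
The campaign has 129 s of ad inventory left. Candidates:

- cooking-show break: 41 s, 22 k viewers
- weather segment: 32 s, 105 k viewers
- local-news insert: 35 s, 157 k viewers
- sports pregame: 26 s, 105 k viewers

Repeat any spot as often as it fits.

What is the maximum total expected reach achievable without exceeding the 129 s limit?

Ranking by ratio (expected reach/s): local-news insert 4.49, sports pregame 4.04, weather segment 3.28, cooking-show break 0.54.
Taking the top-ratio spots first gives 3×local-news insert for 471 (105 s).
Dropping local-news insert frees 35 s; slotting in weather segment + sports pregame (58 s) lifts the total to 524 at 128 s.
No other feasible combination exceeds 524.

524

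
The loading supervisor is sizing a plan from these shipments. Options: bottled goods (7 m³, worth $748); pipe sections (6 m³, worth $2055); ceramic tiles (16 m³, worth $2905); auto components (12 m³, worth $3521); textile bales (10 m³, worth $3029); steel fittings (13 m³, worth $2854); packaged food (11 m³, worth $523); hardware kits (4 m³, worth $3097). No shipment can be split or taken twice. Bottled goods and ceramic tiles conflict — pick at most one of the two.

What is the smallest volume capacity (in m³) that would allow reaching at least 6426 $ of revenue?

16

Need the lightest bundle worth ≥ 6426.
Taking auto components + hardware kits gives 6618 (≥ 6426) for 16 m³.
Any bundle with less than 16 m³ falls short of 6426.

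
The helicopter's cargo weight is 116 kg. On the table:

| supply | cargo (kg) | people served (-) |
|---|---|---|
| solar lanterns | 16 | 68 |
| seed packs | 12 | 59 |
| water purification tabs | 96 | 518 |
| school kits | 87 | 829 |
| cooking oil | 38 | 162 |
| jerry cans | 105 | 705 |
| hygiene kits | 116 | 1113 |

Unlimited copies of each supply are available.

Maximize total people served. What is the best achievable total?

1113

The ratio ordering already packs tightly: hygiene kits, 116 kg, 1113.
Nothing else within 116 kg beats 1113.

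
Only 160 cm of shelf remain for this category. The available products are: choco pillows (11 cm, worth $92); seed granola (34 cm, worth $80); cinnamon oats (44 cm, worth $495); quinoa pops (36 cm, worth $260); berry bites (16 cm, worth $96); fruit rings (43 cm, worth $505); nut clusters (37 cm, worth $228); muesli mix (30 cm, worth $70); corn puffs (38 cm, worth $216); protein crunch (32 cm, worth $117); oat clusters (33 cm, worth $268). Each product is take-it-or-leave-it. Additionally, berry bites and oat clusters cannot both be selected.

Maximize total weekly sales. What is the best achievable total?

1528

By weekly sales per cm: fruit rings 11.74, cinnamon oats 11.25, choco pillows 8.36 lead.
Cinnamon oats + quinoa pops + fruit rings + oat clusters uses 156 of the 160 cm and totals 1528.
That's the maximum — no feasible swap from here does better than 1528.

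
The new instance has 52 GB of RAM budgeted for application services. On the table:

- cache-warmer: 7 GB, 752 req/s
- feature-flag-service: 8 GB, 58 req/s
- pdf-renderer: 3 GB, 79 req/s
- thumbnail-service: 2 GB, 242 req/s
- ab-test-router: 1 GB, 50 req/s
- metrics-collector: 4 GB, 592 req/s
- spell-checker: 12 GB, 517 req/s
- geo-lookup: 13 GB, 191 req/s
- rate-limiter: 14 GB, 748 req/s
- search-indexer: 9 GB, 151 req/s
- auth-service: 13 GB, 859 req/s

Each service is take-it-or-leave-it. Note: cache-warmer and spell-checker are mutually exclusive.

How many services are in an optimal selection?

Best achievable throughput is 3423.
One optimal bundle: cache-warmer + pdf-renderer + thumbnail-service + metrics-collector + rate-limiter + search-indexer + auth-service (52 GB).
Any selection reaching 3423 contains exactly 7 services.

7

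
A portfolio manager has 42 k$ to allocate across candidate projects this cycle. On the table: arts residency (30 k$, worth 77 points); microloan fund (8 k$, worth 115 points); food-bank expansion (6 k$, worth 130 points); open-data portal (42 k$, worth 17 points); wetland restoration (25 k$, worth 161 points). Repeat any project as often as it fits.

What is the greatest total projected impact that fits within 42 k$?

910

7×food-bank expansion uses 42 of the 42 k$ and totals 910.
That's the maximum — no swap from here does better than 910.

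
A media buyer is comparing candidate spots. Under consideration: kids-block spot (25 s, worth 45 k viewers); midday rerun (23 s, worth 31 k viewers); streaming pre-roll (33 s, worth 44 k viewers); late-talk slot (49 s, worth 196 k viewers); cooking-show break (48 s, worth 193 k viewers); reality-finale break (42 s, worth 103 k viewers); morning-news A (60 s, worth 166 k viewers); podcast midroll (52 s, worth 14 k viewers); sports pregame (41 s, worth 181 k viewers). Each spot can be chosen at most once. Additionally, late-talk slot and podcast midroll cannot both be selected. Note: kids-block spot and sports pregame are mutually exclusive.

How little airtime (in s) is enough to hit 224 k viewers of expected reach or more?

Look for the lowest-airtime combination reaching 224.
Taking midday rerun + cooking-show break gives 224 (≥ 224) for 71 s.
Below 71 s the best achievable stays under 224.

71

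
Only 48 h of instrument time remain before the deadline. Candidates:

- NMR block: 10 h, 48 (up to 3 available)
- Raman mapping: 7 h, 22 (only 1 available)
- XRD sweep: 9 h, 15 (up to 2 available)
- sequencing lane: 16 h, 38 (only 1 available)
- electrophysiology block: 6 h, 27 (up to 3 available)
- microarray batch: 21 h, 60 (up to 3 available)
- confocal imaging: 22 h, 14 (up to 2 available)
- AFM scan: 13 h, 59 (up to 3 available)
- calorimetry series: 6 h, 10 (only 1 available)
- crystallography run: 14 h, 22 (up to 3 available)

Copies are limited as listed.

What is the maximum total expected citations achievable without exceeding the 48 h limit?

225

Density check — NMR block 4.80, AFM scan 4.54, electrophysiology block 4.50 are the best per h.
Taking the top-ratio experiments first gives 3×NMR block + AFM scan for 203 (43 h).
Replace AFM scan with 3×electrophysiology block: the trade gains 22 net, giving 225 at 48 h.
Nothing else within 48 h beats 225.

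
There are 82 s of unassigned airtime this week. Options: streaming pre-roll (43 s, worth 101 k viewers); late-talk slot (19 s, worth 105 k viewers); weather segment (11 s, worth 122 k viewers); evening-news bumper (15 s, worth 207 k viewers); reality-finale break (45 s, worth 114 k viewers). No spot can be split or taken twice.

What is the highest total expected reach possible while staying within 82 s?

By expected reach per s: evening-news bumper 13.80, weather segment 11.09, late-talk slot 5.53 lead.
Taking the top-ratio spots first gives late-talk slot + weather segment + evening-news bumper for 434 (45 s).
The 19 s tied up in late-talk slot is better spent on reality-finale break — total rises to 443 (71 s).
Runner-up late-talk slot + weather segment + evening-news bumper tops out at 434.

443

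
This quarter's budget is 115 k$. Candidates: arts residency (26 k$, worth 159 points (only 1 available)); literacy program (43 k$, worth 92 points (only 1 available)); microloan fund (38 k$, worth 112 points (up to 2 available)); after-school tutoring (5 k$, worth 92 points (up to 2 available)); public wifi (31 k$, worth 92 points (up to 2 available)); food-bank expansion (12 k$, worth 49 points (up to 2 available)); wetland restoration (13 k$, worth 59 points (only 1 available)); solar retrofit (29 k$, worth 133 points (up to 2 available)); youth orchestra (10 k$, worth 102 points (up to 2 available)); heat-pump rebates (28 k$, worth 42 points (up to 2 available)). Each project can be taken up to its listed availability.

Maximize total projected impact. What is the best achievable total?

813

Density check — after-school tutoring 18.40, youth orchestra 10.20, arts residency 6.12 are the best per k$.
Best packing: arts residency + 2×after-school tutoring + 2×solar retrofit + 2×youth orchestra — 114 k$, 813 total.
No other feasible combination exceeds 813.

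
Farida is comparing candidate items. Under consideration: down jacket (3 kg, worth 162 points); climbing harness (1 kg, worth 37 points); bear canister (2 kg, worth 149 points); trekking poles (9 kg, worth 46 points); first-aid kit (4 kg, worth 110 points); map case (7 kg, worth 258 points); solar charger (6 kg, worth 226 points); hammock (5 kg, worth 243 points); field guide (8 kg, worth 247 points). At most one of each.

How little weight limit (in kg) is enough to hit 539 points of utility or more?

Need the lightest bundle worth ≥ 539.
down jacket + bear canister + hammock: 554 utility at 10 kg.
No combination under 10 kg hits 539.

10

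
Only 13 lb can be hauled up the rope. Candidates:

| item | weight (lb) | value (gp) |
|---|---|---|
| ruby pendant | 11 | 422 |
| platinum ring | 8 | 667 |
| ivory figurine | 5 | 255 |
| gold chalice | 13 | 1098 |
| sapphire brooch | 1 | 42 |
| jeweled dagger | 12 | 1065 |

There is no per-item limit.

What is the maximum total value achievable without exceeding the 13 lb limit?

Best packing: sapphire brooch + jeweled dagger — 13 lb, 1107 total.

1107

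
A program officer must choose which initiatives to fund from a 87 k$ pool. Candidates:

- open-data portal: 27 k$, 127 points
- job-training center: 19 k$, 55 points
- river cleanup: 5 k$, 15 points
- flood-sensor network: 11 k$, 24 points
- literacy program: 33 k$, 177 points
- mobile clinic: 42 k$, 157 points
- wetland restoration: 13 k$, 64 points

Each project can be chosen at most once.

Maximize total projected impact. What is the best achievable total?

392

Taking the top-ratio projects first gives open-data portal + river cleanup + literacy program + wetland restoration for 383 (78 k$).
The 5 k$ tied up in river cleanup is better spent on flood-sensor network — total rises to 392 (84 k$).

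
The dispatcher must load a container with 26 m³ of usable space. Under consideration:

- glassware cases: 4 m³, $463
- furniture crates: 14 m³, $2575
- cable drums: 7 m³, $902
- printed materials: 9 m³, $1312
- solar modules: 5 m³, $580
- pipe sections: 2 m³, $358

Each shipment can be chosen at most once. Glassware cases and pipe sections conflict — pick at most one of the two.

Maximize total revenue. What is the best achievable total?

Ranking by ratio (revenue/m³): furniture crates 183.93, pipe sections 179.00, printed materials 145.78, cable drums 128.86.
The ratio ordering already packs tightly: furniture crates + printed materials + pipe sections, 25 m³, 4245.
The closest alternative, furniture crates + cable drums + solar modules, reaches only 4057.

4245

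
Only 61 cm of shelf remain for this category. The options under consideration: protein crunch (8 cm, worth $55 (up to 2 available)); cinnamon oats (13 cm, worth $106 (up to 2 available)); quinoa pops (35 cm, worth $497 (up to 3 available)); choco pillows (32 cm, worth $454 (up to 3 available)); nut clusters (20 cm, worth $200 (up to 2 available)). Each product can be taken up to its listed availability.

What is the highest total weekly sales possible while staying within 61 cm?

709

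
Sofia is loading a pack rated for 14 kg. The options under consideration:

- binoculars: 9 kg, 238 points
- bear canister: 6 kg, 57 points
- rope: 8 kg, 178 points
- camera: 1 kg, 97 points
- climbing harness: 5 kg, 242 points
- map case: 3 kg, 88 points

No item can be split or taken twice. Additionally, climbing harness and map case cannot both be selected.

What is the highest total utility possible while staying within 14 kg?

Rope + camera + climbing harness uses 14 of the 14 kg and totals 517.

517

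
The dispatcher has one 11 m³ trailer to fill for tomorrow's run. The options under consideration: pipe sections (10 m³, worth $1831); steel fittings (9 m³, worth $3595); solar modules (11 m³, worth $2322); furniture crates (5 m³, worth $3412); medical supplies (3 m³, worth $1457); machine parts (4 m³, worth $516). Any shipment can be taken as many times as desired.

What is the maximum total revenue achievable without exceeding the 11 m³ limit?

6824

Ranking by ratio (revenue/m³): furniture crates 682.40, medical supplies 485.67, steel fittings 399.44, solar modules 211.09.
2×furniture crates uses 10 of the 11 m³ and totals 6824.
The spare 1 m³ is too small for any remaining shipment, and no exchange beats 6824.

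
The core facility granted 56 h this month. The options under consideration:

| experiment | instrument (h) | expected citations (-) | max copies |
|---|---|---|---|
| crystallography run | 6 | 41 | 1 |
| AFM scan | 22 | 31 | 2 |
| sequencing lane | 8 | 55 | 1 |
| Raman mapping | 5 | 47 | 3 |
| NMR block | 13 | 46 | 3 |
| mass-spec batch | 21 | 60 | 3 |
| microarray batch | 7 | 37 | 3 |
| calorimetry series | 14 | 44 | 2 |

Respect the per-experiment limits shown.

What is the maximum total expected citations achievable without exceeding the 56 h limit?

357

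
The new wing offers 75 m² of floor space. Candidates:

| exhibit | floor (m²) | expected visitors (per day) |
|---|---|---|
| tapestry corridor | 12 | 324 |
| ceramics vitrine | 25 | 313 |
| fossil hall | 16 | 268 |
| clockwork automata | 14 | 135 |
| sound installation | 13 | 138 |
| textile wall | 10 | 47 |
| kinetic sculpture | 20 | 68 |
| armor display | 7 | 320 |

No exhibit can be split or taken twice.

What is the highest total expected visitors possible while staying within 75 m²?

Best packing: tapestry corridor + ceramics vitrine + fossil hall + sound installation + armor display — 73 m², 1363 total.
Nothing else within 75 m² beats 1363.

1363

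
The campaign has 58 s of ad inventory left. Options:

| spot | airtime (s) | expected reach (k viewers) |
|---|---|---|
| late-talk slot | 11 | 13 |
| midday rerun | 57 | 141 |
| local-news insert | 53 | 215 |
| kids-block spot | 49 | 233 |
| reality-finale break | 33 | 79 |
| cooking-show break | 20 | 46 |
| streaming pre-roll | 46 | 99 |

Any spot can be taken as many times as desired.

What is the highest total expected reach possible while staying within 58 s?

233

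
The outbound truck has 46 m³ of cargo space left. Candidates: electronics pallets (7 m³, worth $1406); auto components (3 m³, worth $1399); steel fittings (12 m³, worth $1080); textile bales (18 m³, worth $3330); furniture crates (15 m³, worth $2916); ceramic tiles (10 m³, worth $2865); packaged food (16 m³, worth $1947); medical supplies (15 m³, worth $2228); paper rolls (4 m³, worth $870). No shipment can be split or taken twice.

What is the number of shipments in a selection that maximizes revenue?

4

Optimal total is 10510.
For example auto components + textile bales + furniture crates + ceramic tiles achieves it, using 46 m³.
All optima have 4 shipments.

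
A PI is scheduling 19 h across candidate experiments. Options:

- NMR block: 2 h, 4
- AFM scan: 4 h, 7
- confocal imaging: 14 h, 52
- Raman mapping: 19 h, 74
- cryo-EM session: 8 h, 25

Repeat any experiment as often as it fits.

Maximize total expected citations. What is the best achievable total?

74

Taking Raman mapping: 19 h used, 74 in expected citations.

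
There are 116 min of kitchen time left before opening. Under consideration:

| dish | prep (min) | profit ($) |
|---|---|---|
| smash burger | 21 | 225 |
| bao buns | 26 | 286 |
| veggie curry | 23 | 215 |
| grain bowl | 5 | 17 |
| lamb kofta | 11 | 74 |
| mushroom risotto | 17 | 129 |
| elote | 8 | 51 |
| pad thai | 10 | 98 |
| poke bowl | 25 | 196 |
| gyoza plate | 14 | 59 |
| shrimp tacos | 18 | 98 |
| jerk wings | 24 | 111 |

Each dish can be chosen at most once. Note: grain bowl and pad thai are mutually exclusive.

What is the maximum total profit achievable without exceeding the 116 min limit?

By profit per min: bao buns 11.00, smash burger 10.71, pad thai 9.80, veggie curry 9.35 lead.
The ratio ordering already packs tightly: smash burger + bao buns + veggie curry + lamb kofta + pad thai + poke bowl, 116 min, 1094.
Runner-up smash burger + bao buns + veggie curry + lamb kofta + mushroom risotto + elote + pad thai tops out at 1078.

1094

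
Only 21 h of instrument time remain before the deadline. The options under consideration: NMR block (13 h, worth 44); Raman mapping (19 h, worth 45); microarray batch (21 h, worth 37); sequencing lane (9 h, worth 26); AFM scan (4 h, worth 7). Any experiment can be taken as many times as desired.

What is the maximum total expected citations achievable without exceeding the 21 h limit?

58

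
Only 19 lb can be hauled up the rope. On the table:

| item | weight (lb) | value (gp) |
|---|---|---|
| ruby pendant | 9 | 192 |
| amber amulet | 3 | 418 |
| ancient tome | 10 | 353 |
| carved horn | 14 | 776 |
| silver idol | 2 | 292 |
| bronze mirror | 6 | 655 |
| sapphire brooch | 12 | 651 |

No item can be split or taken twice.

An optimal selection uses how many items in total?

3

Best achievable value is 1486.
For example amber amulet + carved horn + silver idol achieves it, using 19 lb.
Every optimal selection uses 3 items.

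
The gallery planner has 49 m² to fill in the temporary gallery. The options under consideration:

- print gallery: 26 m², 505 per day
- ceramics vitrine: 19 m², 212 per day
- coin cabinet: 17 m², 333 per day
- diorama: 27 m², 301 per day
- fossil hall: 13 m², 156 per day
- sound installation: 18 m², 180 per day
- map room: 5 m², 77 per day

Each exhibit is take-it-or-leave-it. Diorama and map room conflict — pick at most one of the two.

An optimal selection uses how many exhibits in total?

Optimal total is 915.
For example print gallery + coin cabinet + map room achieves it, using 48 m².
Every optimal selection uses 3 exhibits.

3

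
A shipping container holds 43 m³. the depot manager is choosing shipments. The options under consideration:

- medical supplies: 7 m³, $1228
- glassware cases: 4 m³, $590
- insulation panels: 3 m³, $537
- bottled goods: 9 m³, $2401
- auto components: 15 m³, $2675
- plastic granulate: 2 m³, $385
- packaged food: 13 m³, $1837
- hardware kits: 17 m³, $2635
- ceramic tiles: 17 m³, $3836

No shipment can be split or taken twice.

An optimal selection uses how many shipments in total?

4

Best achievable revenue is 9297.
For example bottled goods + auto components + plastic granulate + ceramic tiles achieves it, using 43 m³.
Any selection reaching 9297 contains exactly 4 shipments.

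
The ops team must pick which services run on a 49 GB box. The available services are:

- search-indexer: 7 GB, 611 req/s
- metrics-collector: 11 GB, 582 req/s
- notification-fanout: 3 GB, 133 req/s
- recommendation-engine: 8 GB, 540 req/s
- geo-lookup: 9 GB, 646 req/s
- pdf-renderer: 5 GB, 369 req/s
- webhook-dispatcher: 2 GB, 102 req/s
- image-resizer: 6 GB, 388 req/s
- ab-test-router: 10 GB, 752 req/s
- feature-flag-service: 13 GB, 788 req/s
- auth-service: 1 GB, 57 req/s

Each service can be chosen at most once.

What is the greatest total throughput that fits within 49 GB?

3496

Ranking by ratio (throughput/GB): search-indexer 87.29, ab-test-router 75.20, pdf-renderer 73.80.
Greedy by ratio would take search-indexer + recommendation-engine + geo-lookup + pdf-renderer + webhook-dispatcher + image-resizer + ab-test-router + auth-service: 48 GB used, total 3465.
The 2 GB tied up in webhook-dispatcher is better spent on notification-fanout — total rises to 3496 (49 GB).
Next best is search-indexer + recommendation-engine + geo-lookup + pdf-renderer + webhook-dispatcher + image-resizer + ab-test-router + auth-service at 3465 (48 GB) — short by 31.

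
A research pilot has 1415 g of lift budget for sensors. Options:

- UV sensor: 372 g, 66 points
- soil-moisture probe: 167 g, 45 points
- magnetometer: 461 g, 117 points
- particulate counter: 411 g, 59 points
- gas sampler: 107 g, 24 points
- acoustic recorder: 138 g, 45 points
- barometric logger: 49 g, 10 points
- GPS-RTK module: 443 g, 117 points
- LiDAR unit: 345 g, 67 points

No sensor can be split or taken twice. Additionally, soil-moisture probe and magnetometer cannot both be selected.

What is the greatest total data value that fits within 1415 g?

346

Taking magnetometer + acoustic recorder + GPS-RTK module + LiDAR unit: 1387 g used, 346 in data value.
Next best is UV sensor + magnetometer + acoustic recorder + GPS-RTK module at 345 (1414 g) — short by 1.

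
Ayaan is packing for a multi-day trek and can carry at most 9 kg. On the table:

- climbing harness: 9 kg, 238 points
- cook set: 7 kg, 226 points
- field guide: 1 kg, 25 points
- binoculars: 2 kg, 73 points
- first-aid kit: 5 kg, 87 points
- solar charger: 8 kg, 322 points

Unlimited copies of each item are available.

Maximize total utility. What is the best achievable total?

347

By utility per kg: solar charger 40.25, binoculars 36.50, cook set 32.29 lead.
The ratio ordering already packs tightly: field guide + solar charger, 9 kg, 347.
Every other selection either busts 9 kg or fails to beat 347.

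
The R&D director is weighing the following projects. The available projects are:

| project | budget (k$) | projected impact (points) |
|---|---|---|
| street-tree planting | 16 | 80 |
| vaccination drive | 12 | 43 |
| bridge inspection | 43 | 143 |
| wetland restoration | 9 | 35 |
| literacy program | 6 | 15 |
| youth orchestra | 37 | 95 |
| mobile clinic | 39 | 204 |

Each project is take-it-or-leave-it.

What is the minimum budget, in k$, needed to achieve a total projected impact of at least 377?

Need the lightest bundle worth ≥ 377.
street-tree planting + vaccination drive + wetland restoration + literacy program + mobile clinic: 377 projected impact at 82 k$.
Any bundle with less than 82 k$ falls short of 377.

82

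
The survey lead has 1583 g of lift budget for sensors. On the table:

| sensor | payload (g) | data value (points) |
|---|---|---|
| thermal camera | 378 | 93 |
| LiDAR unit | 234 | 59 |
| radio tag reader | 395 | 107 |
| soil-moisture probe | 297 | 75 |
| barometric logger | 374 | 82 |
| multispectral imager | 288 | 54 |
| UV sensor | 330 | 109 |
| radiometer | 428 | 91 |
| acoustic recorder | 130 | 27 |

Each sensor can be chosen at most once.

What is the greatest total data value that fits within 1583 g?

411

Ranking by ratio (data value/g): UV sensor 0.33, radio tag reader 0.27, soil-moisture probe 0.25, LiDAR unit 0.25.
The ratio heuristic lands on LiDAR unit + radio tag reader + soil-moisture probe + UV sensor + acoustic recorder (377) but leaves 197 g idle.
Replace LiDAR unit with thermal camera: the trade gains 34 net, giving 411 at 1530 g.
The closest alternative, radio tag reader + soil-moisture probe + UV sensor + radiometer + acoustic recorder, reaches only 409.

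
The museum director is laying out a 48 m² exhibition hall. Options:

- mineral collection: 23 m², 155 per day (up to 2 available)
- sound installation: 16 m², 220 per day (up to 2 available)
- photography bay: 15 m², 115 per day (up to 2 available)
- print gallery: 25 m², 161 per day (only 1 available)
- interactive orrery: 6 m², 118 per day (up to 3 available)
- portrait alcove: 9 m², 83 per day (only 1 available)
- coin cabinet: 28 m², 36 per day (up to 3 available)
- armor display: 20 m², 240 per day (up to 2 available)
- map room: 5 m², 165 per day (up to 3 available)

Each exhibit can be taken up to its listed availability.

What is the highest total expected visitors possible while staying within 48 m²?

971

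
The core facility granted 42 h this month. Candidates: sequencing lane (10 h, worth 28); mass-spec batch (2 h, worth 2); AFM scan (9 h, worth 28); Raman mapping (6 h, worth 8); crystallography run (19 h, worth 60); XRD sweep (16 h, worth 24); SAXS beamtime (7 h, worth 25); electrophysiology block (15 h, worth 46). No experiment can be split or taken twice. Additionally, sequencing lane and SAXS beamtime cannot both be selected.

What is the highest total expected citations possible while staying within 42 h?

131

Greedy by ratio would take AFM scan + Raman mapping + crystallography run + SAXS beamtime: 41 h used, total 121.
The 15 h tied up in AFM scan and Raman mapping is better spent on electrophysiology block — total rises to 131 (41 h).
Next best is AFM scan + Raman mapping + crystallography run + SAXS beamtime at 121 (41 h) — short by 10.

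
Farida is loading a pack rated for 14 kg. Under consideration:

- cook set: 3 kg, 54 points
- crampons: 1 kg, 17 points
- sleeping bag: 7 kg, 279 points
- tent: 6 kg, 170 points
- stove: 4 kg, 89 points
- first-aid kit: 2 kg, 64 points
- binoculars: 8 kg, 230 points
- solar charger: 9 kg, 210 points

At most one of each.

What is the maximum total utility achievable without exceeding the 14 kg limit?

466

A density-first pass picks crampons + sleeping bag + stove + first-aid kit — 449 at 14 kg.
Dropping stove and first-aid kit frees 6 kg; slotting in tent (6 kg) lifts the total to 466 at 14 kg.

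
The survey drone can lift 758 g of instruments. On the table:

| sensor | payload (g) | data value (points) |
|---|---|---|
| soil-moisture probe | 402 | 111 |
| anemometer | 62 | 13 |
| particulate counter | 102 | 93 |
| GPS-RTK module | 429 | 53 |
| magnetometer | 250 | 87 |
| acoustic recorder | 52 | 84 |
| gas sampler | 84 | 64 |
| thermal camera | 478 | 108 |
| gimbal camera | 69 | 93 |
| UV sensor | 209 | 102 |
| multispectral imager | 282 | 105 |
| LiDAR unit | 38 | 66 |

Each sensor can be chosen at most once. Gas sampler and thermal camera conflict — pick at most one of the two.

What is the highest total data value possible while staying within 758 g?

Greedy by ratio would take anemometer + particulate counter + acoustic recorder + gas sampler + gimbal camera + UV sensor + LiDAR unit: 616 g used, total 515.
Replace anemometer and gas sampler with multispectral imager: the trade gains 28 net, giving 543 at 752 g.

543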